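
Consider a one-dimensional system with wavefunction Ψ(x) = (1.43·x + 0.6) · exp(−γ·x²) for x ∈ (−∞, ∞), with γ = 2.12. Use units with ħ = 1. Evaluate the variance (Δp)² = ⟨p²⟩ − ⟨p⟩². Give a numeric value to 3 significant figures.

Compute ⟨p⟩ and ⟨p²⟩ separately; (Δp)² = ⟨p²⟩ − ⟨p⟩².
Expand each integrand as polynomial × e^(−2γx²) and use ∫x^(2j)·e^(−2γx²) dx = (2j−1)!!/(4γ)^j · √(π/(2γ)), odd powers → 0; here √(π/(2γ)) = 0.86078. Differentiate with the product rule, d/dx e^(−γx²) = −2γx·e^(−γx²).
Normalization: ∫|Ψ|² dx = 0.51745.
⟨p⟩ = 0.0000 and ⟨p²⟩ = 3.8208.
(Δp)² = 3.8208 − (0.0000)² = 3.8208.

3.82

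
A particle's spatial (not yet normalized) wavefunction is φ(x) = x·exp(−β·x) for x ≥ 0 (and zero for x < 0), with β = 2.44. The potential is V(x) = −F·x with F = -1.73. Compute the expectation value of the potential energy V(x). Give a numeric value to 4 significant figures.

⟨V⟩ = ∫ V(x)·|φ|² dx / ∫|φ|² dx.
Every integrand reduces to terms xʲ·e^(−2βx) on [0, ∞); use ∫₀^∞ xʲ·e^(−2βx) dx = j!/(2β)^(j+1).
State is unnormalized: ∫|φ|² dx = 0.017210, and ∫φ*·V(x)·φ dx = 0.018303, so ⟨V⟩ = 0.018303 / 0.017210.
⟨V⟩ = 1.0635.

1.064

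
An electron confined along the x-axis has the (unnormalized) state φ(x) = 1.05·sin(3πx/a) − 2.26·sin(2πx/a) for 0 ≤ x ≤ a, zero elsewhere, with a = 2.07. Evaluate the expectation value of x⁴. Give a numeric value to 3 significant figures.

5.28

⟨x⁴⟩ = ∫ x⁴·|φ|² dx / ∫|φ|² dx (integrals over the domain).
On 0 ≤ x ≤ a (j ≠ l): ∫sin²(jπx/a) dx = a/2, ∫sin(jπx/a)·sin(lπx/a) dx = 0; diagonal moments ∫x·sin²(jπx/a) dx = a²/4, ∫x²·sin²(jπx/a) dx = a³·(1/6 − 1/(4j²π²)); cross terms ∫x·sin(jπx/a)·sin(lπx/a) dx = 0 for j + l even and −4jla²/(π²(j² − l²)²) for j + l odd, ∫x²·sin(jπx/a)·sin(lπx/a) dx = (−1)^(j+l)·4jla³/(π²(j² − l²)²); higher powers the same way via product-to-sum and parts.
State is unnormalized: ∫|φ|² dx = 6.4275, and ∫φ*·x⁴·φ dx = 33.910, so ⟨x⁴⟩ = 33.910 / 6.4275.
⟨x⁴⟩ = 5.2757.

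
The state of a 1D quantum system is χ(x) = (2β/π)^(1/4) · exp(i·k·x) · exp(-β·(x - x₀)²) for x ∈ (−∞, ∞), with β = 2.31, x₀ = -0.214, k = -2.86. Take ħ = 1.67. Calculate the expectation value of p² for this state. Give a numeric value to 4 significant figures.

29.25

p² χ = −ħ² d²χ/dx²; ⟨p²⟩ = −ħ² ∫ χ*·χ'' dx.
Gaussian moments (u = x − x₀): ∫u^(2j)·e^(−2βu²) du = (2j−1)!!/(4β)^j · √(π/(2β)), odd powers integrate to 0; here √(π/(2β)) = 0.82462. Derivatives: χ′ = (ik − 2βu)·χ, χ″ = ((ik − 2βu)² − 2β)·χ; the odd-in-u pieces drop out.
⟨p²⟩ = 29.254.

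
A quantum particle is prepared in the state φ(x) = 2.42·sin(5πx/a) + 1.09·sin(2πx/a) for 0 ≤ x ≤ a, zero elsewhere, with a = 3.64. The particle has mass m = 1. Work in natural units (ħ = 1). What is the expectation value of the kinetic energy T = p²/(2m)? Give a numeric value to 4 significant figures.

7.992

T = −(ħ²/2m) d²/dx², so ⟨T⟩ = −(ħ²/2m) ∫ φ*·φ'' dx / ∫|φ|² dx; with m = 1.
d²/dx² sin(jπx/a) = −(jπ/a)²·sin(jπx/a); on 0 ≤ x ≤ a, ∫sin²(jπx/a) dx = a/2 and ∫sin(jπx/a)·sin(lπx/a) dx = 0 for j ≠ l, so only diagonal terms survive in ∫|φ|² and ∫φ·φ″; ∫φ·φ′ dx = [φ²/2] between the walls = 0.
State is unnormalized: ∫|φ|² dx = 12.821, and ∫φ*·(−ħ²/2m · φ'') dx = 102.47, so ⟨T⟩ = 102.47 / 12.821.
⟨T⟩ = 7.9921.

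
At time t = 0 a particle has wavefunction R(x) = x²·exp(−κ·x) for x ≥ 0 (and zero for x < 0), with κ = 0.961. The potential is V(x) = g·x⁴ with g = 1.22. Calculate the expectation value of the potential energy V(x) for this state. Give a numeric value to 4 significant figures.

150.2

⟨V⟩ = ∫ V(x)·|R|² dx / ∫|R|² dx.
Every integrand reduces to terms xʲ·e^(−2κx) on [0, ∞); use ∫₀^∞ xʲ·e^(−2κx) dx = j!/(2κ)^(j+1).
State is unnormalized: ∫|R|² dx = 0.91505, and ∫R*·V(x)·R dx = 137.44, so ⟨V⟩ = 137.44 / 0.91505.
⟨V⟩ = 150.20.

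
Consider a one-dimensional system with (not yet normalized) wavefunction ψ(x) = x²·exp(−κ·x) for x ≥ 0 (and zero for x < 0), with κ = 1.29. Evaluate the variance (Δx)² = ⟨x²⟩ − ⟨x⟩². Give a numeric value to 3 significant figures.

0.751

Compute ⟨x⟩ and ⟨x²⟩ separately, then (Δx)² = ⟨x²⟩ − ⟨x⟩².
Every integrand reduces to terms xʲ·e^(−2κx) on [0, ∞); use ∫₀^∞ xʲ·e^(−2κx) dx = j!/(2κ)^(j+1).
Normalization: ∫|ψ|² dx = 0.20995.
⟨x⟩ = 1.9380 and ⟨x²⟩ = 4.5069.
(Δx)² = 4.5069 − (1.9380)² = 0.75116.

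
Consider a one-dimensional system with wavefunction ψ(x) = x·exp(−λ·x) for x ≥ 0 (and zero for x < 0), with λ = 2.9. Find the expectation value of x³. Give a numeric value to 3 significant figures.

⟨x³⟩ = ∫ x³·|ψ|² dx / ∫|ψ|² dx (integrals over the domain).
Every integrand reduces to terms xʲ·e^(−2λx) on [0, ∞); use ∫₀^∞ xʲ·e^(−2λx) dx = j!/(2λ)^(j+1).
State is unnormalized: ∫|ψ|² dx = 0.010251, and ∫ψ*·x³·ψ dx = 0.0031522, so ⟨x³⟩ = 0.0031522 / 0.010251.
⟨x³⟩ = 0.30752.

0.308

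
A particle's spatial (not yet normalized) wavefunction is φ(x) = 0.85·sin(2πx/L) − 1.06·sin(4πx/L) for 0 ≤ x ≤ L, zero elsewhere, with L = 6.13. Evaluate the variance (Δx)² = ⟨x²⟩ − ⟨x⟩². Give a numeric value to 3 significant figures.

1.22

Compute ⟨x⟩ and ⟨x²⟩ separately, then (Δx)² = ⟨x²⟩ − ⟨x⟩².
On 0 ≤ x ≤ L (j ≠ l): ∫sin²(jπx/L) dx = L/2, ∫sin(jπx/L)·sin(lπx/L) dx = 0; diagonal moments ∫x·sin²(jπx/L) dx = L²/4, ∫x²·sin²(jπx/L) dx = L³·(1/6 − 1/(4j²π²)); cross terms ∫x·sin(jπx/L)·sin(lπx/L) dx = 0 for j + l even and −4jlL²/(π²(j² − l²)²) for j + l odd, ∫x²·sin(jπx/L)·sin(lπx/L) dx = (−1)^(j+l)·4jlL³/(π²(j² − l²)²); higher powers the same way via product-to-sum and parts.
Normalization: ∫|φ|² dx = 5.6583.
⟨x⟩ = 3.0650 and ⟨x²⟩ = 10.615.
(Δx)² = 10.615 − (3.0650)² = 1.2210.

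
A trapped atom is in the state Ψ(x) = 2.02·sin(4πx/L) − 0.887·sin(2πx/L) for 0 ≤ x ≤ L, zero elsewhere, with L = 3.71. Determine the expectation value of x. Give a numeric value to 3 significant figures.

1.86

⟨x⟩ = ∫ x·|Ψ|² dx / ∫|Ψ|² dx (integrals over the domain).
On 0 ≤ x ≤ L (j ≠ l): ∫sin²(jπx/L) dx = L/2, ∫sin(jπx/L)·sin(lπx/L) dx = 0; diagonal moments ∫x·sin²(jπx/L) dx = L²/4, ∫x²·sin²(jπx/L) dx = L³·(1/6 − 1/(4j²π²)); cross terms ∫x·sin(jπx/L)·sin(lπx/L) dx = 0 for j + l even and −4jlL²/(π²(j² − l²)²) for j + l odd, ∫x²·sin(jπx/L)·sin(lπx/L) dx = (−1)^(j+l)·4jlL³/(π²(j² − l²)²); higher powers the same way via product-to-sum and parts.
State is unnormalized: ∫|Ψ|² dx = 9.0286, and ∫Ψ*·x·Ψ dx = 16.748, so ⟨x⟩ = 16.748 / 9.0286.
⟨x⟩ = 1.8550.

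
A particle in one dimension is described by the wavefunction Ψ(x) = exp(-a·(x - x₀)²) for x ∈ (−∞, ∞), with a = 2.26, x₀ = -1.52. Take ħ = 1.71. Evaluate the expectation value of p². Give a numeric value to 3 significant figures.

6.61

p² Ψ = −ħ² d²Ψ/dx²; ⟨p²⟩ = −ħ² ∫ Ψ*·Ψ'' dx / ∫|Ψ|² dx.
Gaussian moments (u = x − x₀): ∫u^(2j)·e^(−2au²) du = (2j−1)!!/(4a)^j · √(π/(2a)), odd powers integrate to 0; here √(π/(2a)) = 0.83369. Derivatives: d/dx e^(−au²) = −2au·e^(−au²), d²/dx² e^(−au²) = (4a²u² − 2a)·e^(−au²).
State is unnormalized: ∫|Ψ|² dx = 0.83369, and ∫Ψ*·(−ħ² Ψ'') dx = 5.5094, so ⟨p²⟩ = 5.5094 / 0.83369.
⟨p²⟩ = 6.6085.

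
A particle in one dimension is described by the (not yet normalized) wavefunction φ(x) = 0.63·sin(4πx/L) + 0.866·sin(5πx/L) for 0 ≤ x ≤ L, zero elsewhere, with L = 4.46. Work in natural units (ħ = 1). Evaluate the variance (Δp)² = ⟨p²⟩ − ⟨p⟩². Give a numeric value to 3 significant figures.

Compute ⟨p⟩ and ⟨p²⟩ separately; (Δp)² = ⟨p²⟩ − ⟨p⟩².
d²/dx² sin(jπx/L) = −(jπ/L)²·sin(jπx/L); on 0 ≤ x ≤ L, ∫sin²(jπx/L) dx = L/2 and ∫sin(jπx/L)·sin(lπx/L) dx = 0 for j ≠ l, so only diagonal terms survive in ∫|φ|² and ∫φ·φ″; ∫φ·φ′ dx = [φ²/2] between the walls = 0.
Normalization: ∫|φ|² dx = 2.5575.
⟨p⟩ = 0.0000 and ⟨p²⟩ = 10.859.
(Δp)² = 10.859 − (0.0000)² = 10.859.

10.9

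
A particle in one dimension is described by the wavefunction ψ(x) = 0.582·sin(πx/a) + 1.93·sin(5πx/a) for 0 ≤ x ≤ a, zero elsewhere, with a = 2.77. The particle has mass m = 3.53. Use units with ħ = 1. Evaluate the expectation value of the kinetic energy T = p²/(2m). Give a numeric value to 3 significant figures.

T = −(ħ²/2m) d²/dx², so ⟨T⟩ = −(ħ²/2m) ∫ ψ*·ψ'' dx / ∫|ψ|² dx; with m = 3.53.
d²/dx² sin(jπx/a) = −(jπ/a)²·sin(jπx/a); on 0 ≤ x ≤ a, ∫sin²(jπx/a) dx = a/2 and ∫sin(jπx/a)·sin(lπx/a) dx = 0 for j ≠ l, so only diagonal terms survive in ∫|ψ|² and ∫ψ·ψ″; ∫ψ·ψ′ dx = [ψ²/2] between the walls = 0.
State is unnormalized: ∫|ψ|² dx = 5.6281, and ∫ψ*·(−ħ²/2m · ψ'') dx = 23.584, so ⟨T⟩ = 23.584 / 5.6281.
⟨T⟩ = 4.1904.

4.19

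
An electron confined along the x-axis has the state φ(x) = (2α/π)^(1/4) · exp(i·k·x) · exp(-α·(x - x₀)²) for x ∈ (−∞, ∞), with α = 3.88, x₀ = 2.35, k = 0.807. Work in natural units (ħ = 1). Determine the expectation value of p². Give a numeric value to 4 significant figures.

p² φ = −ħ² d²φ/dx²; ⟨p²⟩ = −ħ² ∫ φ*·φ'' dx.
Gaussian moments (u = x − x₀): ∫u^(2j)·e^(−2αu²) du = (2j−1)!!/(4α)^j · √(π/(2α)), odd powers integrate to 0; here √(π/(2α)) = 0.63627. Derivatives: φ′ = (ik − 2αu)·φ, φ″ = ((ik − 2αu)² − 2α)·φ; the odd-in-u pieces drop out.
⟨p²⟩ = 4.5312.

4.531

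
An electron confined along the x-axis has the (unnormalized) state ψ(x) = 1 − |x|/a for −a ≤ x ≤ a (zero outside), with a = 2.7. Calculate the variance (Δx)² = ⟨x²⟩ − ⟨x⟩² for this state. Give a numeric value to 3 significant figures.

Compute ⟨x⟩ and ⟨x²⟩ separately, then (Δx)² = ⟨x²⟩ − ⟨x⟩².
ψ is even, so ∫ over [−a, a] = 2∫₀ᵃ with ψ = 1 − x/a there: ∫₀ᵃ (1 − x/a)² dx = a/3, ∫₀ᵃ x²(1 − x/a)² dx = a³/30, ∫₀ᵃ x⁴(1 − x/a)² dx = a⁵/105.
Normalization: ∫|ψ|² dx = 1.8000.
⟨x⟩ = 0.0000 and ⟨x²⟩ = 0.72900.
(Δx)² = 0.72900 − (0.0000)² = 0.72900.

0.729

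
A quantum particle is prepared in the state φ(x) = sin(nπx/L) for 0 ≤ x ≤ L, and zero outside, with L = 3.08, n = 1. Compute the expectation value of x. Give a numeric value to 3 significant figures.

⟨x⟩ = ∫ x·|φ|² dx / ∫|φ|² dx (integrals over the domain).
With sin²θ = (1 − cos2θ)/2 on 0 ≤ x ≤ L: ∫sin²(nπx/L) dx = L/2, ∫x·sin²(nπx/L) dx = L²/4, ∫x²·sin²(nπx/L) dx = L³·(1/6 − 1/(4n²π²)); higher powers xᵏ the same way, integrating xᵏ·cos(2nπx/L) by parts.
State is unnormalized: ∫|φ|² dx = 1.5400, and ∫φ*·x·φ dx = 2.3716, so ⟨x⟩ = 2.3716 / 1.5400.
⟨x⟩ = 1.5400.

1.54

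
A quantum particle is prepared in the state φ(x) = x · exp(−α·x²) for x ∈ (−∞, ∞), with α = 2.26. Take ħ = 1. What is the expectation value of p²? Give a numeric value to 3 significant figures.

p² φ = −ħ² d²φ/dx²; ⟨p²⟩ = −ħ² ∫ φ*·φ'' dx / ∫|φ|² dx.
Expand each integrand as polynomial × e^(−2αx²) and use ∫x^(2j)·e^(−2αx²) dx = (2j−1)!!/(4α)^j · √(π/(2α)), odd powers → 0; here √(π/(2α)) = 0.83369. Differentiate with the product rule, d/dx e^(−αx²) = −2αx·e^(−αx²).
State is unnormalized: ∫|φ|² dx = 0.092223, and ∫φ*·(−ħ² φ'') dx = 0.62527, so ⟨p²⟩ = 0.62527 / 0.092223.
⟨p²⟩ = 6.7800.

6.78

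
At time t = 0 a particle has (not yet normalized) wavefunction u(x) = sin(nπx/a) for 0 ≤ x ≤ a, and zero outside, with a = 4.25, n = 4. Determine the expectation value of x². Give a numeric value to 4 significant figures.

5.964

⟨x²⟩ = ∫ x²·|u|² dx / ∫|u|² dx (integrals over the domain).
With sin²θ = (1 − cos2θ)/2 on 0 ≤ x ≤ a: ∫sin²(nπx/a) dx = a/2, ∫x·sin²(nπx/a) dx = a²/4, ∫x²·sin²(nπx/a) dx = a³·(1/6 − 1/(4n²π²)); higher powers xᵏ the same way, integrating xᵏ·cos(2nπx/a) by parts.
State is unnormalized: ∫|u|² dx = 2.1250, and ∫u*·x²·u dx = 12.673, so ⟨x²⟩ = 12.673 / 2.1250.
⟨x²⟩ = 5.9636.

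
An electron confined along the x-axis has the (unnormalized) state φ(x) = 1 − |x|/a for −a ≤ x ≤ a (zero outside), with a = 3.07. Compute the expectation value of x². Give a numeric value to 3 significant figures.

0.942

⟨x²⟩ = ∫ x²·|φ|² dx / ∫|φ|² dx (integrals over the domain).
φ is even, so ∫ over [−a, a] = 2∫₀ᵃ with φ = 1 − x/a there: ∫₀ᵃ (1 − x/a)² dx = a/3, ∫₀ᵃ x²(1 − x/a)² dx = a³/30, ∫₀ᵃ x⁴(1 − x/a)² dx = a⁵/105.
State is unnormalized: ∫|φ|² dx = 2.0467, and ∫φ*·x²·φ dx = 1.9290, so ⟨x²⟩ = 1.9290 / 2.0467.
⟨x²⟩ = 0.94249.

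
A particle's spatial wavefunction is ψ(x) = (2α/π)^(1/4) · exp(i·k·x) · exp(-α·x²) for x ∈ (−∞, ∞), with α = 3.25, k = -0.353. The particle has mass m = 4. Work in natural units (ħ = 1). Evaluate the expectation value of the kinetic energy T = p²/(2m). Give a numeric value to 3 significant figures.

T = −(ħ²/2m) d²/dx², so ⟨T⟩ = −(ħ²/2m) ∫ ψ*·ψ'' dx; with m = 4.
Gaussian moments: ∫x^(2j)·e^(−2αx²) dx = (2j−1)!!/(4α)^j · √(π/(2α)), odd powers integrate to 0; here √(π/(2α)) = 0.69521. Derivatives: ψ′ = (ik − 2αx)·ψ, ψ″ = ((ik − 2αx)² − 2α)·ψ; the odd-in-x pieces drop out.
⟨T⟩ = 0.42183.

0.422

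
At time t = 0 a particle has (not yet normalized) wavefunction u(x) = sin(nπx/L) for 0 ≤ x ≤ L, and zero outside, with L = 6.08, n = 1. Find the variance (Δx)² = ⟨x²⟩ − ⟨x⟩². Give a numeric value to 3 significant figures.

1.21

Compute ⟨x⟩ and ⟨x²⟩ separately, then (Δx)² = ⟨x²⟩ − ⟨x⟩².
With sin²θ = (1 − cos2θ)/2 on 0 ≤ x ≤ L: ∫sin²(nπx/L) dx = L/2, ∫x·sin²(nπx/L) dx = L²/4, ∫x²·sin²(nπx/L) dx = L³·(1/6 − 1/(4n²π²)); higher powers xᵏ the same way, integrating xᵏ·cos(2nπx/L) by parts.
Normalization: ∫|u|² dx = 3.0400.
⟨x⟩ = 3.0400 and ⟨x²⟩ = 10.449.
(Δx)² = 10.449 − (3.0400)² = 1.2078.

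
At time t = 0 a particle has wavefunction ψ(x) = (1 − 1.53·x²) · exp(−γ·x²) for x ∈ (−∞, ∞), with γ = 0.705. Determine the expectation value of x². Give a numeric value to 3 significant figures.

⟨x²⟩ = ∫ x²·|ψ|² dx / ∫|ψ|² dx (integrals over the domain).
Expand each integrand as polynomial × e^(−2γx²) and use ∫x^(2j)·e^(−2γx²) dx = (2j−1)!!/(4γ)^j · √(π/(2γ)), odd powers → 0; here √(π/(2γ)) = 1.4927.
State is unnormalized: ∫|ψ|² dx = 1.1911, and ∫ψ*·x²·ψ dx = 1.1434, so ⟨x²⟩ = 1.1434 / 1.1911.
⟨x²⟩ = 0.95993.

0.960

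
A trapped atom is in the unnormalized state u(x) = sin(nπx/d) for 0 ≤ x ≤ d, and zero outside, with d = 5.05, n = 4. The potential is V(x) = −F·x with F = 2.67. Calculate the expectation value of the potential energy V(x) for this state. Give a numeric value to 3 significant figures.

⟨V⟩ = ∫ V(x)·|u|² dx / ∫|u|² dx.
With sin²θ = (1 − cos2θ)/2 on 0 ≤ x ≤ d: ∫sin²(nπx/d) dx = d/2, ∫x·sin²(nπx/d) dx = d²/4, ∫x²·sin²(nπx/d) dx = d³·(1/6 − 1/(4n²π²)); higher powers xᵏ the same way, integrating xᵏ·cos(2nπx/d) by parts.
State is unnormalized: ∫|u|² dx = 2.5250, and ∫u*·V(x)·u dx = -17.023, so ⟨V⟩ = -17.023 / 2.5250.
⟨V⟩ = -6.7418.

-6.74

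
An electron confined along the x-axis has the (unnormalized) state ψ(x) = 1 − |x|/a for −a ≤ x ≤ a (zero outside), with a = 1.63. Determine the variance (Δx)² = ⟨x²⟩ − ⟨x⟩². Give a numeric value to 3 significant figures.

0.266

Compute ⟨x⟩ and ⟨x²⟩ separately, then (Δx)² = ⟨x²⟩ − ⟨x⟩².
ψ is even, so ∫ over [−a, a] = 2∫₀ᵃ with ψ = 1 − x/a there: ∫₀ᵃ (1 − x/a)² dx = a/3, ∫₀ᵃ x²(1 − x/a)² dx = a³/30, ∫₀ᵃ x⁴(1 − x/a)² dx = a⁵/105.
Normalization: ∫|ψ|² dx = 1.0867.
⟨x⟩ = 0.0000 and ⟨x²⟩ = 0.26569.
(Δx)² = 0.26569 − (0.0000)² = 0.26569.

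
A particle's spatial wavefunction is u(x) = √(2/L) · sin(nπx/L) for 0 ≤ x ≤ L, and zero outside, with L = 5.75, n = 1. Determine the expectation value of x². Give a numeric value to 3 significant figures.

⟨x²⟩ = ∫ x²·|u|² dx (integrals over the domain).
With sin²θ = (1 − cos2θ)/2 on 0 ≤ x ≤ L: ∫sin²(nπx/L) dx = L/2, ∫x·sin²(nπx/L) dx = L²/4, ∫x²·sin²(nπx/L) dx = L³·(1/6 − 1/(4n²π²)); higher powers xᵏ the same way, integrating xᵏ·cos(2nπx/L) by parts.
⟨x²⟩ = 9.3459.

9.35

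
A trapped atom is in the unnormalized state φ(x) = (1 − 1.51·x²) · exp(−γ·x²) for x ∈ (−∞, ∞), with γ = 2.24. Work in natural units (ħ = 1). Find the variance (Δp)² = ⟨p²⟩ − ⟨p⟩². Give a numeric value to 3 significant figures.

Compute ⟨p⟩ and ⟨p²⟩ separately; (Δp)² = ⟨p²⟩ − ⟨p⟩².
Expand each integrand as polynomial × e^(−2γx²) and use ∫x^(2j)·e^(−2γx²) dx = (2j−1)!!/(4γ)^j · √(π/(2γ)), odd powers → 0; here √(π/(2γ)) = 0.83741. Differentiate with the product rule, d/dx e^(−γx²) = −2γx·e^(−γx²).
Normalization: ∫|φ|² dx = 0.62651.
⟨p⟩ = 0.0000 and ⟨p²⟩ = 4.5985.
(Δp)² = 4.5985 − (0.0000)² = 4.5985.

4.60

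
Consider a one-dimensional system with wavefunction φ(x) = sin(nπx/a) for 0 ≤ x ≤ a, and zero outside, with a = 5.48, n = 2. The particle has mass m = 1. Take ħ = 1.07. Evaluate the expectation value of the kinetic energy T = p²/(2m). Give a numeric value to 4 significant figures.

T = −(ħ²/2m) d²/dx², so ⟨T⟩ = −(ħ²/2m) ∫ φ*·φ'' dx / ∫|φ|² dx; with m = 1.
d/dx sin(nπx/a) = (nπ/a)·cos(nπx/a) and d²/dx² sin(nπx/a) = −(nπ/a)²·sin(nπx/a); on 0 ≤ x ≤ a, ∫sin²(nπx/a) dx = a/2 and ∫sin(nπx/a)·cos(nπx/a) dx = 0.
State is unnormalized: ∫|φ|² dx = 2.7400, and ∫φ*·(−ħ²/2m · φ'') dx = 2.0620, so ⟨T⟩ = 2.0620 / 2.7400.
⟨T⟩ = 0.75255.

0.7526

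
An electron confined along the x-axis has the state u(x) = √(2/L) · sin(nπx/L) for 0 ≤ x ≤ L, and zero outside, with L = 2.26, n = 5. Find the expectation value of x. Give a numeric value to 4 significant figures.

⟨x⟩ = ∫ x·|u|² dx (integrals over the domain).
With sin²θ = (1 − cos2θ)/2 on 0 ≤ x ≤ L: ∫sin²(nπx/L) dx = L/2, ∫x·sin²(nπx/L) dx = L²/4, ∫x²·sin²(nπx/L) dx = L³·(1/6 − 1/(4n²π²)); higher powers xᵏ the same way, integrating xᵏ·cos(2nπx/L) by parts.
⟨x⟩ = 1.1300.

1.130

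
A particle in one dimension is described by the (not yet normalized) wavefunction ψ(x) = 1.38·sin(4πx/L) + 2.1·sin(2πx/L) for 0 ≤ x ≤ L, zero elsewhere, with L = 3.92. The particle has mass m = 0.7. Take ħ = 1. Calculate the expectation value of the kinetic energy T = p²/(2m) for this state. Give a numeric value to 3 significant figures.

3.50

T = −(ħ²/2m) d²/dx², so ⟨T⟩ = −(ħ²/2m) ∫ ψ*·ψ'' dx / ∫|ψ|² dx; with m = 0.7.
d²/dx² sin(jπx/L) = −(jπ/L)²·sin(jπx/L); on 0 ≤ x ≤ L, ∫sin²(jπx/L) dx = L/2 and ∫sin(jπx/L)·sin(lπx/L) dx = 0 for j ≠ l, so only diagonal terms survive in ∫|ψ|² and ∫ψ·ψ″; ∫ψ·ψ′ dx = [ψ²/2] between the walls = 0.
State is unnormalized: ∫|ψ|² dx = 12.376, and ∫ψ*·(−ħ²/2m · ψ'') dx = 43.261, so ⟨T⟩ = 43.261 / 12.376.
⟨T⟩ = 3.4955.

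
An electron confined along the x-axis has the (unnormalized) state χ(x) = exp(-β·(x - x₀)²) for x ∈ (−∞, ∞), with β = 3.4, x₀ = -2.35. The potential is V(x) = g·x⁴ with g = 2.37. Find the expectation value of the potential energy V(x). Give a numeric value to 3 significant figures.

78.1

⟨V⟩ = ∫ V(x)·|χ|² dx / ∫|χ|² dx.
Gaussian moments (u = x − x₀): ∫u^(2j)·e^(−2βu²) du = (2j−1)!!/(4β)^j · √(π/(2β)), odd powers integrate to 0; here √(π/(2β)) = 0.67971.
State is unnormalized: ∫|χ|² dx = 0.67971, and ∫χ*·V(x)·χ dx = 53.080, so ⟨V⟩ = 53.080 / 0.67971.
⟨V⟩ = 78.093.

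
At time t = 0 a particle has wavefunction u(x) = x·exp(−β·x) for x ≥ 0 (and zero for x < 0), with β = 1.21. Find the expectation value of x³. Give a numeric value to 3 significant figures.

4.23

⟨x³⟩ = ∫ x³·|u|² dx / ∫|u|² dx (integrals over the domain).
Every integrand reduces to terms xʲ·e^(−2βx) on [0, ∞); use ∫₀^∞ xʲ·e^(−2βx) dx = j!/(2β)^(j+1).
State is unnormalized: ∫|u|² dx = 0.14112, and ∫u*·x³·u dx = 0.59743, so ⟨x³⟩ = 0.59743 / 0.14112.
⟨x³⟩ = 4.2336.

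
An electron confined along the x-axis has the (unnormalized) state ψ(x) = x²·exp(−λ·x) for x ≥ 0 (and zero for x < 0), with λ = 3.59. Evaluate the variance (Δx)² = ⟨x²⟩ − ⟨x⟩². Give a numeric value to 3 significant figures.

Compute ⟨x⟩ and ⟨x²⟩ separately, then (Δx)² = ⟨x²⟩ − ⟨x⟩².
Every integrand reduces to terms xʲ·e^(−2λx) on [0, ∞); use ∫₀^∞ xʲ·e^(−2λx) dx = j!/(2λ)^(j+1).
Normalization: ∫|ψ|² dx = 0.0012577.
⟨x⟩ = 0.69638 and ⟨x²⟩ = 0.58193.
(Δx)² = 0.58193 − (0.69638)² = 0.096989.

0.0970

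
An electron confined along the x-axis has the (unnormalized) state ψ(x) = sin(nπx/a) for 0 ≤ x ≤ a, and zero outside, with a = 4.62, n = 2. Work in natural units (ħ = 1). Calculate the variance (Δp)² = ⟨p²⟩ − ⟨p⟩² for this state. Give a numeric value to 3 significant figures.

1.85

Compute ⟨p⟩ and ⟨p²⟩ separately; (Δp)² = ⟨p²⟩ − ⟨p⟩².
d/dx sin(nπx/a) = (nπ/a)·cos(nπx/a) and d²/dx² sin(nπx/a) = −(nπ/a)²·sin(nπx/a); on 0 ≤ x ≤ a, ∫sin²(nπx/a) dx = a/2 and ∫sin(nπx/a)·cos(nπx/a) dx = 0.
Normalization: ∫|ψ|² dx = 2.3100.
⟨p⟩ = 0.0000 and ⟨p²⟩ = 1.8496.
(Δp)² = 1.8496 − (0.0000)² = 1.8496.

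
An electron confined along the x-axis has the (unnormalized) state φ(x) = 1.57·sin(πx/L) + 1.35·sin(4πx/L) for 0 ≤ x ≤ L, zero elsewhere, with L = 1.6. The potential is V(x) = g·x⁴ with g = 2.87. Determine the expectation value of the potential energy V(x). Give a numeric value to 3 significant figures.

2.30

⟨V⟩ = ∫ V(x)·|φ|² dx / ∫|φ|² dx.
On 0 ≤ x ≤ L (j ≠ l): ∫sin²(jπx/L) dx = L/2, ∫sin(jπx/L)·sin(lπx/L) dx = 0; diagonal moments ∫x·sin²(jπx/L) dx = L²/4, ∫x²·sin²(jπx/L) dx = L³·(1/6 − 1/(4j²π²)); cross terms ∫x·sin(jπx/L)·sin(lπx/L) dx = 0 for j + l even and −4jlL²/(π²(j² − l²)²) for j + l odd, ∫x²·sin(jπx/L)·sin(lπx/L) dx = (−1)^(j+l)·4jlL³/(π²(j² − l²)²); higher powers the same way via product-to-sum and parts.
State is unnormalized: ∫|φ|² dx = 3.4299, and ∫φ*·V(x)·φ dx = 7.8743, so ⟨V⟩ = 7.8743 / 3.4299.
⟨V⟩ = 2.2958.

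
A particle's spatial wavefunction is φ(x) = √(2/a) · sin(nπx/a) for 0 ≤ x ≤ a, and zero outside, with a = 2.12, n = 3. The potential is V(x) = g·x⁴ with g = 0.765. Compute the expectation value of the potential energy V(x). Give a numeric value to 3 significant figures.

2.92

⟨V⟩ = ∫ V(x)·|φ|² dx.
With sin²θ = (1 − cos2θ)/2 on 0 ≤ x ≤ a: ∫sin²(nπx/a) dx = a/2, ∫x·sin²(nπx/a) dx = a²/4, ∫x²·sin²(nπx/a) dx = a³·(1/6 − 1/(4n²π²)); higher powers xᵏ the same way, integrating xᵏ·cos(2nπx/a) by parts.
⟨V⟩ = 2.9195.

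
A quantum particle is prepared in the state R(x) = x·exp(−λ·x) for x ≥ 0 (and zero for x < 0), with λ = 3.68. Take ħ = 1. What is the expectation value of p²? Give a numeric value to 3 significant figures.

13.5

p² R = −ħ² d²R/dx²; ⟨p²⟩ = −ħ² ∫ R*·R'' dx / ∫|R|² dx.
Differentiate x·exp(−λ·x) with the product rule; every integrand then reduces to terms xʲ·e^(−2λx) on [0, ∞), with ∫₀^∞ xʲ·e^(−2λx) dx = j!/(2λ)^(j+1).
State is unnormalized: ∫|R|² dx = 0.0050165, and ∫R*·(−ħ² R'') dx = 0.067935, so ⟨p²⟩ = 0.067935 / 0.0050165.
⟨p²⟩ = 13.542.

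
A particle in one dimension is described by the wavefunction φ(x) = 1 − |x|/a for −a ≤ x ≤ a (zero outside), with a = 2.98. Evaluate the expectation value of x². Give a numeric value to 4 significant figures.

⟨x²⟩ = ∫ x²·|φ|² dx / ∫|φ|² dx (integrals over the domain).
φ is even, so ∫ over [−a, a] = 2∫₀ᵃ with φ = 1 − x/a there: ∫₀ᵃ (1 − x/a)² dx = a/3, ∫₀ᵃ x²(1 − x/a)² dx = a³/30, ∫₀ᵃ x⁴(1 − x/a)² dx = a⁵/105.
State is unnormalized: ∫|φ|² dx = 1.9867, and ∫φ*·x²·φ dx = 1.7642, so ⟨x²⟩ = 1.7642 / 1.9867.
⟨x²⟩ = 0.88804.

0.8880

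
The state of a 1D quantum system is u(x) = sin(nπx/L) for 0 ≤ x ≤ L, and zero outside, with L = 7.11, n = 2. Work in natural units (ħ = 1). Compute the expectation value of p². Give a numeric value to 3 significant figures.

p² u = −ħ² d²u/dx²; ⟨p²⟩ = −ħ² ∫ u*·u'' dx / ∫|u|² dx.
d/dx sin(nπx/L) = (nπ/L)·cos(nπx/L) and d²/dx² sin(nπx/L) = −(nπ/L)²·sin(nπx/L); on 0 ≤ x ≤ L, ∫sin²(nπx/L) dx = L/2 and ∫sin(nπx/L)·cos(nπx/L) dx = 0.
State is unnormalized: ∫|u|² dx = 3.5550, and ∫u*·(−ħ² u'') dx = 2.7763, so ⟨p²⟩ = 2.7763 / 3.5550.
⟨p²⟩ = 0.78095.

0.781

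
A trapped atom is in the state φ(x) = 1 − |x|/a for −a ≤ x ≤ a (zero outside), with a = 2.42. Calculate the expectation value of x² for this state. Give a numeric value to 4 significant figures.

0.5856

⟨x²⟩ = ∫ x²·|φ|² dx / ∫|φ|² dx (integrals over the domain).
φ is even, so ∫ over [−a, a] = 2∫₀ᵃ with φ = 1 − x/a there: ∫₀ᵃ (1 − x/a)² dx = a/3, ∫₀ᵃ x²(1 − x/a)² dx = a³/30, ∫₀ᵃ x⁴(1 − x/a)² dx = a⁵/105.
State is unnormalized: ∫|φ|² dx = 1.6133, and ∫φ*·x²·φ dx = 0.94483, so ⟨x²⟩ = 0.94483 / 1.6133.
⟨x²⟩ = 0.58564.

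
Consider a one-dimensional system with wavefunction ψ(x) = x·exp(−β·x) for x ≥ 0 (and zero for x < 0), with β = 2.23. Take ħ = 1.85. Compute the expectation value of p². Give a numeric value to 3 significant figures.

17.0

p² ψ = −ħ² d²ψ/dx²; ⟨p²⟩ = −ħ² ∫ ψ*·ψ'' dx / ∫|ψ|² dx.
Differentiate x·exp(−β·x) with the product rule; every integrand then reduces to terms xʲ·e^(−2βx) on [0, ∞), with ∫₀^∞ xʲ·e^(−2βx) dx = j!/(2β)^(j+1).
State is unnormalized: ∫|ψ|² dx = 0.022544, and ∫ψ*·(−ħ² ψ'') dx = 0.38369, so ⟨p²⟩ = 0.38369 / 0.022544.
⟨p²⟩ = 17.020.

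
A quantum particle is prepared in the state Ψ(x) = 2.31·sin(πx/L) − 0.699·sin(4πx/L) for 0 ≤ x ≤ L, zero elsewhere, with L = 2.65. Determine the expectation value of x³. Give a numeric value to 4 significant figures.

⟨x³⟩ = ∫ x³·|Ψ|² dx / ∫|Ψ|² dx (integrals over the domain).
On 0 ≤ x ≤ L (j ≠ l): ∫sin²(jπx/L) dx = L/2, ∫sin(jπx/L)·sin(lπx/L) dx = 0; diagonal moments ∫x·sin²(jπx/L) dx = L²/4, ∫x²·sin²(jπx/L) dx = L³·(1/6 − 1/(4j²π²)); cross terms ∫x·sin(jπx/L)·sin(lπx/L) dx = 0 for j + l even and −4jlL²/(π²(j² − l²)²) for j + l odd, ∫x²·sin(jπx/L)·sin(lπx/L) dx = (−1)^(j+l)·4jlL³/(π²(j² − l²)²); higher powers the same way via product-to-sum and parts.
State is unnormalized: ∫|Ψ|² dx = 7.7177, and ∫Ψ*·x³·Ψ dx = 27.466, so ⟨x³⟩ = 27.466 / 7.7177.
⟨x³⟩ = 3.5588.

3.559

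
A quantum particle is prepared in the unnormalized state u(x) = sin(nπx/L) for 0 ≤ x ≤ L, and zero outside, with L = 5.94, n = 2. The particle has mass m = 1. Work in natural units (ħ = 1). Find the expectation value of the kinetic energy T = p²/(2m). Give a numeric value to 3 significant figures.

T = −(ħ²/2m) d²/dx², so ⟨T⟩ = −(ħ²/2m) ∫ u*·u'' dx / ∫|u|² dx; with m = 1.
d/dx sin(nπx/L) = (nπ/L)·cos(nπx/L) and d²/dx² sin(nπx/L) = −(nπ/L)²·sin(nπx/L); on 0 ≤ x ≤ L, ∫sin²(nπx/L) dx = L/2 and ∫sin(nπx/L)·cos(nπx/L) dx = 0.
State is unnormalized: ∫|u|² dx = 2.9700, and ∫u*·(−ħ²/2m · u'') dx = 1.6615, so ⟨T⟩ = 1.6615 / 2.9700.
⟨T⟩ = 0.55944.

0.559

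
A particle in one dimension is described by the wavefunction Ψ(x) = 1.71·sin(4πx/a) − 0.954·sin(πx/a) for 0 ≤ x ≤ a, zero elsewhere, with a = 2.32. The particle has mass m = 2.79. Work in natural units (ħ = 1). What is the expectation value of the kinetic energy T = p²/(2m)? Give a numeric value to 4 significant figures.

4.088

T = −(ħ²/2m) d²/dx², so ⟨T⟩ = −(ħ²/2m) ∫ Ψ*·Ψ'' dx / ∫|Ψ|² dx; with m = 2.79.
d²/dx² sin(jπx/a) = −(jπ/a)²·sin(jπx/a); on 0 ≤ x ≤ a, ∫sin²(jπx/a) dx = a/2 and ∫sin(jπx/a)·sin(lπx/a) dx = 0 for j ≠ l, so only diagonal terms survive in ∫|Ψ|² and ∫Ψ·Ψ″; ∫Ψ·Ψ′ dx = [Ψ²/2] between the walls = 0.
State is unnormalized: ∫|Ψ|² dx = 4.4477, and ∫Ψ*·(−ħ²/2m · Ψ'') dx = 18.181, so ⟨T⟩ = 18.181 / 4.4477.
⟨T⟩ = 4.0878.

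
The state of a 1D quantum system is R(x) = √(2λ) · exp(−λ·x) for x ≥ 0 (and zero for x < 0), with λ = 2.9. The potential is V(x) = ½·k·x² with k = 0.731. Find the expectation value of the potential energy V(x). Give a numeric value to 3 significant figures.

⟨V⟩ = ∫ V(x)·|R|² dx.
Every integrand reduces to terms xʲ·e^(−2λx) on [0, ∞); use ∫₀^∞ xʲ·e^(−2λx) dx = j!/(2λ)^(j+1).
⟨V⟩ = 0.021730.

0.0217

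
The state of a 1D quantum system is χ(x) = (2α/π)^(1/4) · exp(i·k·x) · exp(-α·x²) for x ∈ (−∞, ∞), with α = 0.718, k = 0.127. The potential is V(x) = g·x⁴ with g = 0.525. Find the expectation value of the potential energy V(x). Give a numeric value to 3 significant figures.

0.191

⟨V⟩ = ∫ V(x)·|χ|² dx.
Gaussian moments: ∫x^(2j)·e^(−2αx²) dx = (2j−1)!!/(4α)^j · √(π/(2α)), odd powers integrate to 0; here √(π/(2α)) = 1.4791.
⟨V⟩ = 0.19095.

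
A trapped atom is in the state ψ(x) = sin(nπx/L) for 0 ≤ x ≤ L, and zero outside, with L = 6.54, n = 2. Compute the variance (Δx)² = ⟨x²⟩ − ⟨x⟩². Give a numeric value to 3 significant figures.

3.02

Compute ⟨x⟩ and ⟨x²⟩ separately, then (Δx)² = ⟨x²⟩ − ⟨x⟩².
With sin²θ = (1 − cos2θ)/2 on 0 ≤ x ≤ L: ∫sin²(nπx/L) dx = L/2, ∫x·sin²(nπx/L) dx = L²/4, ∫x²·sin²(nπx/L) dx = L³·(1/6 − 1/(4n²π²)); higher powers xᵏ the same way, integrating xᵏ·cos(2nπx/L) by parts.
Normalization: ∫|ψ|² dx = 3.2700.
⟨x⟩ = 3.2700 and ⟨x²⟩ = 13.715.
(Δx)² = 13.715 − (3.2700)² = 3.0226.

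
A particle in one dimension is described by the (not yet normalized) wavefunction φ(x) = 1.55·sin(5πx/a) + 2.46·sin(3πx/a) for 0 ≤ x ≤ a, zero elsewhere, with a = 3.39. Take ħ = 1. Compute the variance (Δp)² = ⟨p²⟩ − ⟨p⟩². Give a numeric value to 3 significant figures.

11.6

Compute ⟨p⟩ and ⟨p²⟩ separately; (Δp)² = ⟨p²⟩ − ⟨p⟩².
d²/dx² sin(jπx/a) = −(jπ/a)²·sin(jπx/a); on 0 ≤ x ≤ a, ∫sin²(jπx/a) dx = a/2 and ∫sin(jπx/a)·sin(lπx/a) dx = 0 for j ≠ l, so only diagonal terms survive in ∫|φ|² and ∫φ·φ″; ∫φ·φ′ dx = [φ²/2] between the walls = 0.
Normalization: ∫|φ|² dx = 14.330.
⟨p⟩ = 0.0000 and ⟨p²⟩ = 11.634.
(Δp)² = 11.634 − (0.0000)² = 11.634.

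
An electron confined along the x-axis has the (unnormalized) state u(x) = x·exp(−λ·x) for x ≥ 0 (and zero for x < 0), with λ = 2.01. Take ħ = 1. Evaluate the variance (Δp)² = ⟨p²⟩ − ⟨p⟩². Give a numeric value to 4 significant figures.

4.040

Compute ⟨p⟩ and ⟨p²⟩ separately; (Δp)² = ⟨p²⟩ − ⟨p⟩².
Differentiate x·exp(−λ·x) with the product rule; every integrand then reduces to terms xʲ·e^(−2λx) on [0, ∞), with ∫₀^∞ xʲ·e^(−2λx) dx = j!/(2λ)^(j+1).
Normalization: ∫|u|² dx = 0.030786.
⟨p⟩ = 0.0000 and ⟨p²⟩ = 4.0401.
(Δp)² = 4.0401 − (0.0000)² = 4.0401.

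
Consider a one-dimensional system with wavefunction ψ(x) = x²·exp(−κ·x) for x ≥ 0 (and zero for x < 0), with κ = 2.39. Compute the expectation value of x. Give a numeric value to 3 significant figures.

1.05

⟨x⟩ = ∫ x·|ψ|² dx / ∫|ψ|² dx (integrals over the domain).
Every integrand reduces to terms xʲ·e^(−2κx) on [0, ∞); use ∫₀^∞ xʲ·e^(−2κx) dx = j!/(2κ)^(j+1).
State is unnormalized: ∫|ψ|² dx = 0.0096177, and ∫ψ*·x·ψ dx = 0.010060, so ⟨x⟩ = 0.010060 / 0.0096177.
⟨x⟩ = 1.0460.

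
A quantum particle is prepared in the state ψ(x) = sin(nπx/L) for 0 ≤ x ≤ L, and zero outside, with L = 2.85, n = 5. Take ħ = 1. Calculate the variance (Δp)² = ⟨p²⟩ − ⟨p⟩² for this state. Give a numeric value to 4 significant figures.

30.38

Compute ⟨p⟩ and ⟨p²⟩ separately; (Δp)² = ⟨p²⟩ − ⟨p⟩².
d/dx sin(nπx/L) = (nπ/L)·cos(nπx/L) and d²/dx² sin(nπx/L) = −(nπ/L)²·sin(nπx/L); on 0 ≤ x ≤ L, ∫sin²(nπx/L) dx = L/2 and ∫sin(nπx/L)·cos(nπx/L) dx = 0.
Normalization: ∫|ψ|² dx = 1.4250.
⟨p⟩ = 0.0000 and ⟨p²⟩ = 30.377.
(Δp)² = 30.377 − (0.0000)² = 30.377.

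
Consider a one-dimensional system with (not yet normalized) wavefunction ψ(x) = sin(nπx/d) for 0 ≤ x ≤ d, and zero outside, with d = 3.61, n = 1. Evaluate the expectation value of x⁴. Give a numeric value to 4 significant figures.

⟨x⁴⟩ = ∫ x⁴·|ψ|² dx / ∫|ψ|² dx (integrals over the domain).
With sin²θ = (1 − cos2θ)/2 on 0 ≤ x ≤ d: ∫sin²(nπx/d) dx = d/2, ∫x·sin²(nπx/d) dx = d²/4, ∫x²·sin²(nπx/d) dx = d³·(1/6 − 1/(4n²π²)); higher powers xᵏ the same way, integrating xᵏ·cos(2nπx/d) by parts.
State is unnormalized: ∫|ψ|² dx = 1.8050, and ∫ψ*·x⁴·ψ dx = 34.971, so ⟨x⁴⟩ = 34.971 / 1.8050.
⟨x⁴⟩ = 19.374.

19.37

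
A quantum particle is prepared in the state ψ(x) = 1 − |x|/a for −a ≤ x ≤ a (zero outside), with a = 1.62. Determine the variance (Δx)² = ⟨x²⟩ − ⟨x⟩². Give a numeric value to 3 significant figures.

0.262

Compute ⟨x⟩ and ⟨x²⟩ separately, then (Δx)² = ⟨x²⟩ − ⟨x⟩².
ψ is even, so ∫ over [−a, a] = 2∫₀ᵃ with ψ = 1 − x/a there: ∫₀ᵃ (1 − x/a)² dx = a/3, ∫₀ᵃ x²(1 − x/a)² dx = a³/30, ∫₀ᵃ x⁴(1 − x/a)² dx = a⁵/105.
Normalization: ∫|ψ|² dx = 1.0800.
⟨x⟩ = 0.0000 and ⟨x²⟩ = 0.26244.
(Δx)² = 0.26244 − (0.0000)² = 0.26244.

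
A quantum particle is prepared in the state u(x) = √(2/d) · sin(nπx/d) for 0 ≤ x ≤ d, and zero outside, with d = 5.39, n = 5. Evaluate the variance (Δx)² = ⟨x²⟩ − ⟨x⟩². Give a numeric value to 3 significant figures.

2.36

Compute ⟨x⟩ and ⟨x²⟩ separately, then (Δx)² = ⟨x²⟩ − ⟨x⟩².
With sin²θ = (1 − cos2θ)/2 on 0 ≤ x ≤ d: ∫sin²(nπx/d) dx = d/2, ∫x·sin²(nπx/d) dx = d²/4, ∫x²·sin²(nπx/d) dx = d³·(1/6 − 1/(4n²π²)); higher powers xᵏ the same way, integrating xᵏ·cos(2nπx/d) by parts.
⟨x⟩ = 2.6950 and ⟨x²⟩ = 9.6252.
(Δx)² = 9.6252 − (2.6950)² = 2.3621.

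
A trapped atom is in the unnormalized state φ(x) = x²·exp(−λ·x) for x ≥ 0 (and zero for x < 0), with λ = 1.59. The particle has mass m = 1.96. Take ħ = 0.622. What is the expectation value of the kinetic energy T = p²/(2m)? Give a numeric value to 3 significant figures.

T = −(ħ²/2m) d²/dx², so ⟨T⟩ = −(ħ²/2m) ∫ φ*·φ'' dx / ∫|φ|² dx; with m = 1.96.
Differentiate x²·exp(−λ·x) with the product rule; every integrand then reduces to terms xʲ·e^(−2λx) on [0, ∞), with ∫₀^∞ xʲ·e^(−2λx) dx = j!/(2λ)^(j+1).
State is unnormalized: ∫|φ|² dx = 0.073803, and ∫φ*·(−ħ²/2m · φ'') dx = 0.0061382, so ⟨T⟩ = 0.0061382 / 0.073803.
⟨T⟩ = 0.083170.

0.0832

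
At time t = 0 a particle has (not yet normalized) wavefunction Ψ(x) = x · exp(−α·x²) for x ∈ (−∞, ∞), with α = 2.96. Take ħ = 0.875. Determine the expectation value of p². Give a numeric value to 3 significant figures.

6.80

p² Ψ = −ħ² d²Ψ/dx²; ⟨p²⟩ = −ħ² ∫ Ψ*·Ψ'' dx / ∫|Ψ|² dx.
Expand each integrand as polynomial × e^(−2αx²) and use ∫x^(2j)·e^(−2αx²) dx = (2j−1)!!/(4α)^j · √(π/(2α)), odd powers → 0; here √(π/(2α)) = 0.72847. Differentiate with the product rule, d/dx e^(−αx²) = −2αx·e^(−αx²).
State is unnormalized: ∫|Ψ|² dx = 0.061527, and ∫Ψ*·(−ħ² Ψ'') dx = 0.41830, so ⟨p²⟩ = 0.41830 / 0.061527.
⟨p²⟩ = 6.7988.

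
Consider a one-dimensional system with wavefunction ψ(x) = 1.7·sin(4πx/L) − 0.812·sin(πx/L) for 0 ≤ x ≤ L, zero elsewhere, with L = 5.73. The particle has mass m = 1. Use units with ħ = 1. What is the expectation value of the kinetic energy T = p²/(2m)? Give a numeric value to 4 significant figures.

1.986

T = −(ħ²/2m) d²/dx², so ⟨T⟩ = −(ħ²/2m) ∫ ψ*·ψ'' dx / ∫|ψ|² dx; with m = 1.
d²/dx² sin(jπx/L) = −(jπ/L)²·sin(jπx/L); on 0 ≤ x ≤ L, ∫sin²(jπx/L) dx = L/2 and ∫sin(jπx/L)·sin(lπx/L) dx = 0 for j ≠ l, so only diagonal terms survive in ∫|ψ|² and ∫ψ·ψ″; ∫ψ·ψ′ dx = [ψ²/2] between the walls = 0.
State is unnormalized: ∫|ψ|² dx = 10.169, and ∫ψ*·(−ħ²/2m · ψ'') dx = 20.195, so ⟨T⟩ = 20.195 / 10.169.
⟨T⟩ = 1.9860.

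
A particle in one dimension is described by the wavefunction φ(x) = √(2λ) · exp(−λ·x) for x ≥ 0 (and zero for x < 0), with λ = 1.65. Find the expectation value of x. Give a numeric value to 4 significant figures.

0.3030

⟨x⟩ = ∫ x·|φ|² dx (integrals over the domain).
Every integrand reduces to terms xʲ·e^(−2λx) on [0, ∞); use ∫₀^∞ xʲ·e^(−2λx) dx = j!/(2λ)^(j+1).
⟨x⟩ = 0.30303.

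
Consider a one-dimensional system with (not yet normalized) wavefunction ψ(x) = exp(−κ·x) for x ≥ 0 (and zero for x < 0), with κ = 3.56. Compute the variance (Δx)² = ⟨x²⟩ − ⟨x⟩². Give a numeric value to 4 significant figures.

0.01973

Compute ⟨x⟩ and ⟨x²⟩ separately, then (Δx)² = ⟨x²⟩ − ⟨x⟩².
Every integrand reduces to terms xʲ·e^(−2κx) on [0, ∞); use ∫₀^∞ xʲ·e^(−2κx) dx = j!/(2κ)^(j+1).
Normalization: ∫|ψ|² dx = 0.14045.
⟨x⟩ = 0.14045 and ⟨x²⟩ = 0.039452.
(Δx)² = 0.039452 − (0.14045)² = 0.019726.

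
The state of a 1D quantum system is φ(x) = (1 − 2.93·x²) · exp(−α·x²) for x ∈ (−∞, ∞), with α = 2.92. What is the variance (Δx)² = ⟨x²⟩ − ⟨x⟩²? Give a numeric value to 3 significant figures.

Compute ⟨x⟩ and ⟨x²⟩ separately, then (Δx)² = ⟨x²⟩ − ⟨x⟩².
Expand each integrand as polynomial × e^(−2αx²) and use ∫x^(2j)·e^(−2αx²) dx = (2j−1)!!/(4α)^j · √(π/(2α)), odd powers → 0; here √(π/(2α)) = 0.73345.
Normalization: ∫|φ|² dx = 0.50393.
⟨x⟩ = 0.0000 and ⟨x²⟩ = 0.054678.
(Δx)² = 0.054678 − (0.0000)² = 0.054678.

0.0547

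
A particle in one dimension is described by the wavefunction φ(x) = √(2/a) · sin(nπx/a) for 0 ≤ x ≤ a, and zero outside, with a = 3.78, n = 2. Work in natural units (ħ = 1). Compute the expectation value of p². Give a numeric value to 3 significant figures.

p² φ = −ħ² d²φ/dx²; ⟨p²⟩ = −ħ² ∫ φ*·φ'' dx.
d/dx sin(nπx/a) = (nπ/a)·cos(nπx/a) and d²/dx² sin(nπx/a) = −(nπ/a)²·sin(nπx/a); on 0 ≤ x ≤ a, ∫sin²(nπx/a) dx = a/2 and ∫sin(nπx/a)·cos(nπx/a) dx = 0.
⟨p²⟩ = 2.7630.

2.76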